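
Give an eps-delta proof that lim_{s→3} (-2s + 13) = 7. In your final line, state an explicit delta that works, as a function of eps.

Let eps > 0. We need delta > 0 so that 0 < |s − 3| < delta implies |(-2s + 13) − 7| < eps.
Since (-2s + 13) − 7 = -2(s − 3), we have |(-2s + 13) − 7| = 2|s − 3|.
Thus it suffices that |s − 3| < eps/2.
Choosing delta = eps/2 gives |(-2s + 13) − 7| = 2|s − 3| < eps whenever |s − 3| < delta.

delta = eps/2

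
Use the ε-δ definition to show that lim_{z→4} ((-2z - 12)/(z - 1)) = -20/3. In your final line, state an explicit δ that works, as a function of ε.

δ = min(3/2, (9/28)ε)

Suppose ε > 0. We want δ > 0 with 0 < |z − 4| < δ ⇒ |(-2z - 12)/(z - 1) + 20/3| < ε.
Combining over a common denominator, (-2z - 12)/(z - 1) + 20/3 = [(-2z - 12)·3 − (-20)·(z - 1)] / [3·(z - 1)] = 14(z − 4) / (3(z - 1)).
So |(-2z - 12)/(z - 1) + 20/3| = 14|z − 4| / (3·|z − 1|).
Require δ ≤ 3/2, so |z − 1| ≥ |3| − |z − 4| > 3 − 3/2 = 3/2.
Hence |(-2z - 12)/(z - 1) + 20/3| < 14|z − 4|/(3·(3/2)) = (28/9)|z − 4|, which is < ε once |z − 4| < (9/28)ε.
Take δ = min(3/2, (9/28)ε). Then 0 < |z − 4| < δ forces both bounds, so |(-2z - 12)/(z - 1) + 20/3| < ε.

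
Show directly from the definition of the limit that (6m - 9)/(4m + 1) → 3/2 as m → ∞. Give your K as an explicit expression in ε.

Let ε > 0 be given. For m ≥ 1, |(6m - 9)/(4m + 1) − (3/2)| = |-42|/(4(4m + 1)) = 42/(4(4m + 1)).
Since 4m + 1 ≥ 4m for m ≥ 1, this is ≤ 42/(4·4m) = (21/8)/m.
So |(6m - 9)/(4m + 1) − (3/2)| < ε whenever m > (21/8)/ε.
Take K = (21/8)/ε. If m > K then |(6m - 9)/(4m + 1) − (3/2)| ≤ (21/8)/m < ε.

K = (21/8)/ε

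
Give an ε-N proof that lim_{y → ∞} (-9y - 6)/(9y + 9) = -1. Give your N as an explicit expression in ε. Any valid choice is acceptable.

N = (1/3)/ε

Let ε > 0 be given. We seek N > 0 such that y > N implies |(-9y - 6)/(9y + 9) + 1| < ε.
(-9y - 6)/(9y + 9) + 1 = (9(-9y - 6) − (-9)(9y + 9)) / (9(9y + 9)) = 27/(9(9y + 9)).
For y > 0 we have 9y + 9 > 9y, so |(-9y - 6)/(9y + 9) + 1| = 27/(9(9y + 9)) < 27/(9·9y) = (1/3)/y.
Thus |(-9y - 6)/(9y + 9) + 1| < ε whenever y > (1/3)/ε.
Take N = (1/3)/ε. If y > N then |(-9y - 6)/(9y + 9) + 1| < (1/3)/y < ε.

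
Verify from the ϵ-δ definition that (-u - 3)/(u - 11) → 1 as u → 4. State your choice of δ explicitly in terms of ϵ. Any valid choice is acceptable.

Let ϵ > 0. We want δ > 0 with 0 < |u − 4| < δ ⇒ |(-u - 3)/(u - 11) − 1| < ϵ.
Combining over a common denominator, (-u - 3)/(u - 11) − 1 = [(-u - 3)·(-7) − (-7)·(u - 11)] / [(-7)·(u - 11)] = 14(u − 4) / ((-7)(u - 11)).
So |(-u - 3)/(u - 11) − 1| = 14|u − 4| / (7·|u − 11|).
Restrict δ ≤ 7/2. Then |u − 4| < 7/2 gives |u − 11| = |(u − 4) + (-7)| ≥ 7 − 7/2 = 7/2.
Hence |(-u - 3)/(u - 11) − 1| < 14|u − 4|/(7·(7/2)) = (4/7)|u − 4|, which is < ϵ once |u − 4| < (7/4)ϵ.
Take δ = min(7/2, (7/4)ϵ). Then 0 < |u − 4| < δ forces both bounds, so |(-u - 3)/(u - 11) − 1| < ϵ.

δ = min(7/2, (7/4)ϵ)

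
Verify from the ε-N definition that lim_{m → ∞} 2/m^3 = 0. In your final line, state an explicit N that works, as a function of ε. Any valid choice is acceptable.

Let ε > 0. For m ≥ 1, |2/m^3 − 0| = 2/m^3.
2/m^3 < ε ⇔ m^3 > 2/ε ⇔ m > (2/ε)^{1/3}.
Take N = (2/ε)^{1/3}. Then m > N implies 2/m^3 < ε.

N = (2/ε)^{1/3}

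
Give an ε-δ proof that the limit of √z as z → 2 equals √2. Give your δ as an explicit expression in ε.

Let ε > 0 be given. We want δ > 0 such that 0 < |z − 2| < δ implies |√z − √2| < ε.
Rationalise: √z − √2 = (z − 2)/(√z + √2), so |√z − √2| = |z − 2|/(√z + √2).
Restrict δ ≤ 2 so that |z − 2| < 2 forces z > 0, and then √z + √2 > √2.
Hence |√z − √2| < |z − 2|/√2, which is < ε once |z − 2| < √2·ε.
Take δ = min(2, √2·ε). If 0 < |z − 2| < δ then z > 0 and |√z − √2| < |z − 2|/√2 < ε.

δ = min(2, √2·ε)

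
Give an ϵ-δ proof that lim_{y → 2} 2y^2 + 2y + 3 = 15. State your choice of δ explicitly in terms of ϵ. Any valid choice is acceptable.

Let ϵ > 0. We want δ > 0 such that 0 < |y − 2| < δ implies |(2y^2 + 2y + 3) − 15| < ϵ.
(2y^2 + 2y + 3) − 15 = 2y^2 + 2y - 12 = (y − 2)(2y + 6).
So |(2y^2 + 2y + 3) − 15| = |y − 2|·|2y + 6|.
Require δ ≤ 2. Then |y − 2| < 2 gives |y| < 4, and by the triangle inequality |2y + 6| ≤ 2·4 + 6 = 14.
Hence |(2y^2 + 2y + 3) − 15| ≤ 14|y − 2| < ϵ provided |y − 2| < ϵ/14.
Take δ = min(2, ϵ/14). Then 0 < |y − 2| < δ gives both |y − 2| < 2 and |y − 2| < ϵ/14, so |(2y^2 + 2y + 3) − 15| < ϵ.

δ = min(2, ϵ/14)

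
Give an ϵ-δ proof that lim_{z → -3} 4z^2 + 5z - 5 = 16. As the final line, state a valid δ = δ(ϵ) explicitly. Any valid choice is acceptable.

Let ϵ > 0 be given. We want δ > 0 such that 0 < |z + 3| < δ implies |(4z^2 + 5z - 5) − 16| < ϵ.
(4z^2 + 5z - 5) − 16 = 4z^2 + 5z - 21 = (z + 3)(4z - 7).
So |(4z^2 + 5z - 5) − 16| = |z + 3|·|4z - 7|.
Require δ ≤ 1. Then |z + 3| < 1 gives |z| < 4, and by the triangle inequality |4z - 7| ≤ 4·4 + 7 = 23.
Hence |(4z^2 + 5z - 5) − 16| ≤ 23|z + 3| < ϵ provided |z + 3| < ϵ/23.
Choosing δ = min(1, ϵ/23) ensures both conditions, hence |(4z^2 + 5z - 5) − 16| < ϵ.

δ = min(1, ϵ/23)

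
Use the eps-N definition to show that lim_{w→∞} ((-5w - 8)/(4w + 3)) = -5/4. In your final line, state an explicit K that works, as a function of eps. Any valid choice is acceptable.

K = (17/16)/eps

Fix eps > 0. We seek K > 0 such that w > K implies |(-5w - 8)/(4w + 3) + 5/4| < eps.
(-5w - 8)/(4w + 3) + 5/4 = (4(-5w - 8) − (-5)(4w + 3)) / (4(4w + 3)) = -17/(4(4w + 3)).
For w > 0 we have 4w + 3 > 4w, so |(-5w - 8)/(4w + 3) + 5/4| = 17/(4(4w + 3)) < 17/(4·4w) = (17/16)/w.
Thus |(-5w - 8)/(4w + 3) + 5/4| < eps whenever w > (17/16)/eps.
Take K = (17/16)/eps. If w > K then |(-5w - 8)/(4w + 3) + 5/4| < (17/16)/w < eps.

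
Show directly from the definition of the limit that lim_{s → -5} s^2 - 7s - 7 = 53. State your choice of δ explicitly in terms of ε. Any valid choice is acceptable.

δ = min(1, ε/18)

Let ε > 0. We want δ > 0 such that 0 < |s + 5| < δ implies |(s^2 - 7s - 7) − 53| < ε.
(s^2 - 7s - 7) − 53 = s^2 - 7s - 60 = (s + 5)(s - 12).
So |(s^2 - 7s - 7) − 53| = |s + 5|·|s - 12|.
Require δ ≤ 1. Then |s + 5| < 1 gives |s| < 6, and by the triangle inequality |s - 12| ≤ 6 + 12 = 18.
Hence |(s^2 - 7s - 7) − 53| ≤ 18|s + 5| < ε provided |s + 5| < ε/18.
Take δ = min(1, ε/18). Then 0 < |s + 5| < δ gives both |s + 5| < 1 and |s + 5| < ε/18, so |(s^2 - 7s - 7) − 53| < ε.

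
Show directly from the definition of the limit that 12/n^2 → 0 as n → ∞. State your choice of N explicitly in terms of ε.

N = (12/ε)^{1/2}

Let ε > 0. For n ≥ 1, |12/n^2 − 0| = 12/n^2.
12/n^2 < ε ⇔ n^2 > 12/ε ⇔ n > (12/ε)^{1/2}.
Take N = (12/ε)^{1/2}. Then n > N implies 12/n^2 < ε.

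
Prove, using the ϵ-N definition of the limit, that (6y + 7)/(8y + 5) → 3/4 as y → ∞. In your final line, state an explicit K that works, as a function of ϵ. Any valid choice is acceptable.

K = (13/32)/ϵ

Let ϵ > 0. We seek K > 0 such that y > K implies |(6y + 7)/(8y + 5) − (3/4)| < ϵ.
(6y + 7)/(8y + 5) − (3/4) = (8(6y + 7) − 6(8y + 5)) / (8(8y + 5)) = 26/(8(8y + 5)).
For y > 0 we have 8y + 5 > 8y, so |(6y + 7)/(8y + 5) − (3/4)| = 26/(8(8y + 5)) < 26/(8·8y) = (13/32)/y.
Thus |(6y + 7)/(8y + 5) − (3/4)| < ϵ whenever y > (13/32)/ϵ.
Take K = (13/32)/ϵ. If y > K then |(6y + 7)/(8y + 5) − (3/4)| < (13/32)/y < ϵ.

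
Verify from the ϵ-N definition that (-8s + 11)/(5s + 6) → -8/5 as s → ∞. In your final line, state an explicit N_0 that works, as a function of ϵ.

N_0 = (103/25)/ϵ

Let ϵ > 0. We seek N_0 > 0 such that s > N_0 implies |(-8s + 11)/(5s + 6) + 8/5| < ϵ.
(-8s + 11)/(5s + 6) + 8/5 = (5(-8s + 11) − (-8)(5s + 6)) / (5(5s + 6)) = 103/(5(5s + 6)).
For s > 0 we have 5s + 6 > 5s, so |(-8s + 11)/(5s + 6) + 8/5| = 103/(5(5s + 6)) < 103/(5·5s) = (103/25)/s.
Thus |(-8s + 11)/(5s + 6) + 8/5| < ϵ whenever s > (103/25)/ϵ.
Take N_0 = (103/25)/ϵ. If s > N_0 then |(-8s + 11)/(5s + 6) + 8/5| < (103/25)/s < ϵ.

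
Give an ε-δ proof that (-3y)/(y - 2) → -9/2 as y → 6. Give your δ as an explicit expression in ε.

δ = min(2, (4/3)ε)

Let ε > 0. We want δ > 0 with 0 < |y − 6| < δ ⇒ |(-3y)/(y - 2) + 9/2| < ε.
Combining over a common denominator, (-3y)/(y - 2) + 9/2 = [(-3y)·4 − (-18)·(y - 2)] / [4·(y - 2)] = 6(y − 6) / (4(y - 2)).
So |(-3y)/(y - 2) + 9/2| = 6|y − 6| / (4·|y − 2|).
Restrict δ ≤ 2. Then |y − 6| < 2 gives |y − 2| = |(y − 6) + 4| ≥ 4 − 2 = 2.
Hence |(-3y)/(y - 2) + 9/2| < 6|y − 6|/(4·2) = (3/4)|y − 6|, which is < ε once |y − 6| < (4/3)ε.
Take δ = min(2, (4/3)ε). Then 0 < |y − 6| < δ forces both bounds, so |(-3y)/(y - 2) + 9/2| < ε.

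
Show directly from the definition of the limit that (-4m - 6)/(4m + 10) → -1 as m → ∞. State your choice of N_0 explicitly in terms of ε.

N_0 = 1/ε

Fix ε > 0. For m ≥ 1, |(-4m - 6)/(4m + 10) + 1| = |16|/(4(4m + 10)) = 16/(4(4m + 10)).
Since 4m + 10 ≥ 4m for m ≥ 1, this is ≤ 16/(4·4m) = 1/m.
So |(-4m - 6)/(4m + 10) + 1| < ε whenever m > 1/ε.
Take N_0 = 1/ε. If m > N_0 then |(-4m - 6)/(4m + 10) + 1| ≤ 1/m < ε.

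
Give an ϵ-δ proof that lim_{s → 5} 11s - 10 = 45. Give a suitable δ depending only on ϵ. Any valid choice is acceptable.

Suppose ϵ > 0. We need δ > 0 so that 0 < |s − 5| < δ implies |(11s - 10) − 45| < ϵ.
Since (11s - 10) − 45 = 11(s − 5), we have |(11s - 10) − 45| = 11|s − 5|.
So 11|s − 5| < ϵ exactly when |s − 5| < ϵ/11.
Choosing δ = ϵ/11 gives |(11s - 10) − 45| = 11|s − 5| < ϵ whenever |s − 5| < δ.

δ = ϵ/11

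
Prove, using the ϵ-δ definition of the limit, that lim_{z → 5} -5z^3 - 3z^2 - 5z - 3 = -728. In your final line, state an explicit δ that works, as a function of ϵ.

δ = min(2, ϵ/586)

Let ϵ > 0 be given. We want δ > 0 such that 0 < |z − 5| < δ implies |(-5z^3 - 3z^2 - 5z - 3) + 728| < ϵ.
(-5z^3 - 3z^2 - 5z - 3) + 728 = -5z^3 - 3z^2 - 5z + 725 = (z − 5)(-5z^2 - 28z - 145).
So |(-5z^3 - 3z^2 - 5z - 3) + 728| = |z − 5|·|-5z^2 - 28z - 145|.
Require δ ≤ 2. Then |z − 5| < 2 gives |z| < 7, and by the triangle inequality |-5z^2 - 28z - 145| ≤ 5·7^2 + 28·7 + 145 = 586.
Hence |(-5z^3 - 3z^2 - 5z - 3) + 728| ≤ 586|z − 5| < ϵ provided |z − 5| < ϵ/586.
Take δ = min(2, ϵ/586). Then 0 < |z − 5| < δ gives both |z − 5| < 2 and |z − 5| < ϵ/586, so |(-5z^3 - 3z^2 - 5z - 3) + 728| < ϵ.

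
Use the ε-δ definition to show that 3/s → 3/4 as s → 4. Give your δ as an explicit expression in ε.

Let ε > 0. We seek δ > 0 such that 0 < |s − 4| < δ implies |3/s − (3/4)| < ε.
|3/s − (3/4)| = 3·|4 − s|/(4·|s|) = 3|s − 4|/(4|s|).
Restrict δ ≤ 2. Then |s − 4| < 2 gives |s| > 2, so 4|s| > 8.
Then |3/s − (3/4)| < 3|s − 4|/8, which is < ε when |s − 4| < (8/3)ε.
Take δ = min(2, (8/3)ε). Then 0 < |s − 4| < δ gives both |s − 4| < 2 and |s − 4| < (8/3)ε, so |3/s − (3/4)| < ε.

δ = min(2, (8/3)ε)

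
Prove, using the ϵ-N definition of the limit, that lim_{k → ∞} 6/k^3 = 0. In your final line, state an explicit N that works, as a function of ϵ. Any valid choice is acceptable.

N = (6/ϵ)^{1/3}

Fix ϵ > 0. For k ≥ 1, |6/k^3 − 0| = 6/k^3.
6/k^3 < ϵ ⇔ k^3 > 6/ϵ ⇔ k > (6/ϵ)^{1/3}.
Take N = (6/ϵ)^{1/3}. Then k > N implies 6/k^3 < ϵ.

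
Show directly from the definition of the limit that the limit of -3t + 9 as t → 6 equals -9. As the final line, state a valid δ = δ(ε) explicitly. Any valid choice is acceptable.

δ = ε/3

Fix ε > 0. We need δ > 0 so that 0 < |t − 6| < δ implies |(-3t + 9) + 9| < ε.
Since (-3t + 9) + 9 = -3(t − 6), we have |(-3t + 9) + 9| = 3|t − 6|.
Thus it suffices that |t − 6| < ε/3.
Take δ = ε/3. If 0 < |t − 6| < δ then |(-3t + 9) + 9| = 3|t − 6| < 3·(ε/3) = ε.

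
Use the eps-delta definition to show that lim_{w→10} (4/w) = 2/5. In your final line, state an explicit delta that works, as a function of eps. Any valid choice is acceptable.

delta = min(5, (25/2)eps)

Suppose eps > 0. We seek delta > 0 such that 0 < |w − 10| < delta implies |4/w − (2/5)| < eps.
|4/w − (2/5)| = 4·|10 − w|/(10·|w|) = 4|w − 10|/(10|w|).
Restrict delta ≤ 5. Then |w − 10| < 5 gives |w| > 5, so 10|w| > 50.
Then |4/w − (2/5)| < 4|w − 10|/50, which is < eps when |w − 10| < (25/2)eps.
Take delta = min(5, (25/2)eps). Then 0 < |w − 10| < delta gives both |w − 10| < 5 and |w − 10| < (25/2)eps, so |4/w − (2/5)| < eps.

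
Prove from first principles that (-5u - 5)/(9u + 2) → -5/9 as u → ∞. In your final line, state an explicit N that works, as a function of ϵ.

Suppose ϵ > 0. We seek N > 0 such that u > N implies |(-5u - 5)/(9u + 2) + 5/9| < ϵ.
(-5u - 5)/(9u + 2) + 5/9 = (9(-5u - 5) − (-5)(9u + 2)) / (9(9u + 2)) = -35/(9(9u + 2)).
For u > 0 we have 9u + 2 > 9u, so |(-5u - 5)/(9u + 2) + 5/9| = 35/(9(9u + 2)) < 35/(9·9u) = (35/81)/u.
Thus |(-5u - 5)/(9u + 2) + 5/9| < ϵ whenever u > (35/81)/ϵ.
Take N = (35/81)/ϵ. If u > N then |(-5u - 5)/(9u + 2) + 5/9| < (35/81)/u < ϵ.

N = (35/81)/ϵ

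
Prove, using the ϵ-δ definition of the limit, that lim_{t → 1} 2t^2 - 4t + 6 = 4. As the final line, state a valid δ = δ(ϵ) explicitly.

δ = min(1, ϵ/6)

Fix ϵ > 0. We want δ > 0 such that 0 < |t − 1| < δ implies |(2t^2 - 4t + 6) − 4| < ϵ.
(2t^2 - 4t + 6) − 4 = 2t^2 - 4t + 2 = (t − 1)(2t - 2).
So |(2t^2 - 4t + 6) − 4| = |t − 1|·|2t - 2|.
Require δ ≤ 1. Then |t − 1| < 1 gives |t| < 2, and by the triangle inequality |2t - 2| ≤ 2·2 + 2 = 6.
Hence |(2t^2 - 4t + 6) − 4| ≤ 6|t − 1| < ϵ provided |t − 1| < ϵ/6.
Choosing δ = min(1, ϵ/6) ensures both conditions, hence |(2t^2 - 4t + 6) − 4| < ϵ.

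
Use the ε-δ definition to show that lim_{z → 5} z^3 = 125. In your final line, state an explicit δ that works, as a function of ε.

Let ε > 0. We seek δ > 0 with 0 < |z − 5| < δ ⇒ |z^3 − 125| < ε.
Factor: z^3 − 125 = (z − 5)(z^2 + 5z + 25), so |z^3 − 125| = |z − 5|·|z^2 + 5z + 25|.
Restrict δ ≤ 2. Then |z − 5| < 2 gives |z| < 7, so by the triangle inequality |z^2 + 5z + 25| ≤ 7^2 + 5·7 + 25 = 109.
Hence |z^3 − 125| ≤ 109|z − 5|, which is < ε once |z − 5| < ε/109.
Take δ = min(2, ε/109). If 0 < |z − 5| < δ then both bounds hold and |z^3 − 125| ≤ 109|z − 5| < 109·(ε/109) = ε.

δ = min(2, ε/109)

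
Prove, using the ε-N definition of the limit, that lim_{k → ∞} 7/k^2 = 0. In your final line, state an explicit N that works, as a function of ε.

N = (7/ε)^{1/2}

Suppose ε > 0. For k ≥ 1, |7/k^2 − 0| = 7/k^2.
7/k^2 < ε ⇔ k^2 > 7/ε ⇔ k > (7/ε)^{1/2}.
Take N = (7/ε)^{1/2}. Then k > N implies 7/k^2 < ε.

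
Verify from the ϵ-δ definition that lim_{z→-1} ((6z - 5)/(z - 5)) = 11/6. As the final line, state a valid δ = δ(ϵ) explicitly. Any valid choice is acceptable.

Let ϵ > 0 be given. We want δ > 0 with 0 < |z + 1| < δ ⇒ |(6z - 5)/(z - 5) − (11/6)| < ϵ.
Combining over a common denominator, (6z - 5)/(z - 5) − (11/6) = [(6z - 5)·(-6) − (-11)·(z - 5)] / [(-6)·(z - 5)] = -25(z + 1) / ((-6)(z - 5)).
So |(6z - 5)/(z - 5) − (11/6)| = 25|z + 1| / (6·|z − 5|).
Require δ ≤ 3, so |z − 5| ≥ |-6| − |z + 1| > 6 − 3 = 3.
Hence |(6z - 5)/(z - 5) − (11/6)| < 25|z + 1|/(6·3) = (25/18)|z + 1|, which is < ϵ once |z + 1| < (18/25)ϵ.
Take δ = min(3, (18/25)ϵ). Then 0 < |z + 1| < δ forces both bounds, so |(6z - 5)/(z - 5) − (11/6)| < ϵ.

δ = min(3, (18/25)ϵ)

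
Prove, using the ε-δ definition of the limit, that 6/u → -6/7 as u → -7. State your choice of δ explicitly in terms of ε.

Fix ε > 0. We seek δ > 0 such that 0 < |u + 7| < δ implies |6/u + 6/7| < ε.
|6/u + 6/7| = 6·|-7 − u|/(7·|u|) = 6|u + 7|/(7|u|).
Restrict δ ≤ 7/2. Then |u + 7| < 7/2 gives |u| > 7/2, so 7|u| > 49/2.
Then |6/u + 6/7| < 6|u + 7|/(49/2), which is < ε when |u + 7| < (49/12)ε.
Take δ = min(7/2, (49/12)ε). Then 0 < |u + 7| < δ gives both |u + 7| < 7/2 and |u + 7| < (49/12)ε, so |6/u + 6/7| < ε.

δ = min(7/2, (49/12)ε)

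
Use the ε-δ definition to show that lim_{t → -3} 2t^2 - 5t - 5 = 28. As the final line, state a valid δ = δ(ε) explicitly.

Let ε > 0. We want δ > 0 such that 0 < |t + 3| < δ implies |(2t^2 - 5t - 5) − 28| < ε.
(2t^2 - 5t - 5) − 28 = 2t^2 - 5t - 33 = (t + 3)(2t - 11).
So |(2t^2 - 5t - 5) − 28| = |t + 3|·|2t - 11|.
Assume first that |t + 3| < 2, so |t| < 5. Then |2t - 11| ≤ 2·5 + 11 = 21.
Hence |(2t^2 - 5t - 5) − 28| ≤ 21|t + 3| < ε provided |t + 3| < ε/21.
Choosing δ = min(2, ε/21) ensures both conditions, hence |(2t^2 - 5t - 5) − 28| < ε.

δ = min(2, ε/21)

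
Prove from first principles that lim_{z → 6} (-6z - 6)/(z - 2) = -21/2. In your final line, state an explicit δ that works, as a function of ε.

δ = min(2, (4/9)ε)

Suppose ε > 0. We want δ > 0 with 0 < |z − 6| < δ ⇒ |(-6z - 6)/(z - 2) + 21/2| < ε.
Combining over a common denominator, (-6z - 6)/(z - 2) + 21/2 = [(-6z - 6)·4 − (-42)·(z - 2)] / [4·(z - 2)] = 18(z − 6) / (4(z - 2)).
So |(-6z - 6)/(z - 2) + 21/2| = 18|z − 6| / (4·|z − 2|).
Require δ ≤ 2, so |z − 2| ≥ |4| − |z − 6| > 4 − 2 = 2.
Hence |(-6z - 6)/(z - 2) + 21/2| < 18|z − 6|/(4·2) = (9/4)|z − 6|, which is < ε once |z − 6| < (4/9)ε.
Take δ = min(2, (4/9)ε). Then 0 < |z − 6| < δ forces both bounds, so |(-6z - 6)/(z - 2) + 21/2| < ε.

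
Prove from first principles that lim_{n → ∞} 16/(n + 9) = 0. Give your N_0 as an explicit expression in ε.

N_0 = 16/ε

Let ε > 0 be given. For n ≥ 1, |16/(n + 9) − 0| = 16/(n + 9) ≤ 16/n.
We need 16/n < ε, i.e. n > 16/ε.
Take N_0 = 16/ε. If n > N_0 then |16/(n + 9)| ≤ 16/n < ε.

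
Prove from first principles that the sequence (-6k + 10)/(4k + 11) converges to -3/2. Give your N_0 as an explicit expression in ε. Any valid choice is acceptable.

N_0 = (53/8)/ε

Let ε > 0 be given. For k ≥ 1, |(-6k + 10)/(4k + 11) + 3/2| = |106|/(4(4k + 11)) = 106/(4(4k + 11)).
Since 4k + 11 ≥ 4k for k ≥ 1, this is ≤ 106/(4·4k) = (53/8)/k.
So |(-6k + 10)/(4k + 11) + 3/2| < ε whenever k > (53/8)/ε.
Take N_0 = (53/8)/ε. If k > N_0 then |(-6k + 10)/(4k + 11) + 3/2| ≤ (53/8)/k < ε.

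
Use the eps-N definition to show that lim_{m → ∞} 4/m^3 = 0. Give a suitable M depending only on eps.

Fix eps > 0. For m ≥ 1, |4/m^3 − 0| = 4/m^3.
4/m^3 < eps ⇔ m^3 > 4/eps ⇔ m > (4/eps)^{1/3}.
Take M = (4/eps)^{1/3}. Then m > M implies 4/m^3 < eps.

M = (4/eps)^{1/3}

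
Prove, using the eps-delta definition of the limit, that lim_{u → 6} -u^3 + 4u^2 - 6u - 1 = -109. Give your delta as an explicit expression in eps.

delta = min(2, eps/98)

Let eps > 0. We want delta > 0 such that 0 < |u − 6| < delta implies |(-u^3 + 4u^2 - 6u - 1) + 109| < eps.
(-u^3 + 4u^2 - 6u - 1) + 109 = -u^3 + 4u^2 - 6u + 108 = (u − 6)(-u^2 - 2u - 18).
So |(-u^3 + 4u^2 - 6u - 1) + 109| = |u − 6|·|-u^2 - 2u - 18|.
Require delta ≤ 2. Then |u − 6| < 2 gives |u| < 8, and by the triangle inequality |-u^2 - 2u - 18| ≤ 8^2 + 2·8 + 18 = 98.
Hence |(-u^3 + 4u^2 - 6u - 1) + 109| ≤ 98|u − 6| < eps provided |u − 6| < eps/98.
Choosing delta = min(2, eps/98) ensures both conditions, hence |(-u^3 + 4u^2 - 6u - 1) + 109| < eps.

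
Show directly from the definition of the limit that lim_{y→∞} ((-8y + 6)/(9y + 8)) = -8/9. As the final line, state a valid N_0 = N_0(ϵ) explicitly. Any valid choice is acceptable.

N_0 = (118/81)/ϵ

Suppose ϵ > 0. We seek N_0 > 0 such that y > N_0 implies |(-8y + 6)/(9y + 8) + 8/9| < ϵ.
(-8y + 6)/(9y + 8) + 8/9 = (9(-8y + 6) − (-8)(9y + 8)) / (9(9y + 8)) = 118/(9(9y + 8)).
For y > 0 we have 9y + 8 > 9y, so |(-8y + 6)/(9y + 8) + 8/9| = 118/(9(9y + 8)) < 118/(9·9y) = (118/81)/y.
Thus |(-8y + 6)/(9y + 8) + 8/9| < ϵ whenever y > (118/81)/ϵ.
Take N_0 = (118/81)/ϵ. If y > N_0 then |(-8y + 6)/(9y + 8) + 8/9| < (118/81)/y < ϵ.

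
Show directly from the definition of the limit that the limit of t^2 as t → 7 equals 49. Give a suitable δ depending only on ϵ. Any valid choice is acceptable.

Let ϵ > 0 be given. We seek δ > 0 with 0 < |t − 7| < δ ⇒ |t^2 − 49| < ϵ.
Factor: t^2 − 49 = (t − 7)(t + 7), so |t^2 − 49| = |t − 7|·|t + 7|.
Impose δ ≤ 2 so that |t| < 9; then |t + 7| ≤ 16.
Hence |t^2 − 49| ≤ 16|t − 7|, which is < ϵ once |t − 7| < ϵ/16.
Take δ = min(2, ϵ/16). If 0 < |t − 7| < δ then both bounds hold and |t^2 − 49| ≤ 16|t − 7| < 16·(ϵ/16) = ϵ.

δ = min(2, ϵ/16)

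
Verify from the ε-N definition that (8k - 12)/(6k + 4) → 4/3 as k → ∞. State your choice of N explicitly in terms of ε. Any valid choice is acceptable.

Fix ε > 0. For k ≥ 1, |(8k - 12)/(6k + 4) − (4/3)| = |-104|/(6(6k + 4)) = 104/(6(6k + 4)).
Since 6k + 4 ≥ 6k for k ≥ 1, this is ≤ 104/(6·6k) = (26/9)/k.
So |(8k - 12)/(6k + 4) − (4/3)| < ε whenever k > (26/9)/ε.
Take N = (26/9)/ε. If k > N then |(8k - 12)/(6k + 4) − (4/3)| ≤ (26/9)/k < ε.

N = (26/9)/ε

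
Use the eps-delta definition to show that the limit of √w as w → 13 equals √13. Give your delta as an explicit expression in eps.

Let eps > 0 be given. We want delta > 0 such that 0 < |w − 13| < delta implies |√w − √13| < eps.
Multiplying by the conjugate, |√w − √13| = |w − 13|/(√w + √13).
Restrict delta ≤ 13 so that |w − 13| < 13 forces w > 0, and then √w + √13 > √13.
Hence |√w − √13| < |w − 13|/√13, which is < eps once |w − 13| < √13·eps.
Take delta = min(13, √13·eps). If 0 < |w − 13| < delta then w > 0 and |√w − √13| < |w − 13|/√13 < eps.

delta = min(13, √13·eps)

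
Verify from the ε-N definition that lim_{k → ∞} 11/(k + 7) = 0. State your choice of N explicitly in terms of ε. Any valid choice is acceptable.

N = 11/ε

Let ε > 0. For k ≥ 1, |11/(k + 7) − 0| = 11/(k + 7) ≤ 11/k.
We need 11/k < ε, i.e. k > 11/ε.
Take N = 11/ε. If k > N then |11/(k + 7)| ≤ 11/k < ε.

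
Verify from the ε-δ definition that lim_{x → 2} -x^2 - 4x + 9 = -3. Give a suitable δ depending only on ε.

δ = min(1, ε/9)

Fix ε > 0. We want δ > 0 such that 0 < |x − 2| < δ implies |(-x^2 - 4x + 9) + 3| < ε.
(-x^2 - 4x + 9) + 3 = -x^2 - 4x + 12 = (x − 2)(-x - 6).
So |(-x^2 - 4x + 9) + 3| = |x − 2|·|-x - 6|.
Require δ ≤ 1. Then |x − 2| < 1 gives |x| < 3, and by the triangle inequality |-x - 6| ≤ 3 + 6 = 9.
Hence |(-x^2 - 4x + 9) + 3| ≤ 9|x − 2| < ε provided |x − 2| < ε/9.
Choosing δ = min(1, ε/9) ensures both conditions, hence |(-x^2 - 4x + 9) + 3| < ε.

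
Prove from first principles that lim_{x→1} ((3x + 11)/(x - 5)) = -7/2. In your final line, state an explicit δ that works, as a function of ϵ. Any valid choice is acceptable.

Let ϵ > 0. We want δ > 0 with 0 < |x − 1| < δ ⇒ |(3x + 11)/(x - 5) + 7/2| < ϵ.
Combining over a common denominator, (3x + 11)/(x - 5) + 7/2 = [(3x + 11)·(-4) − 14·(x - 5)] / [(-4)·(x - 5)] = -26(x − 1) / ((-4)(x - 5)).
So |(3x + 11)/(x - 5) + 7/2| = 26|x − 1| / (4·|x − 5|).
Restrict δ ≤ 2. Then |x − 1| < 2 gives |x − 5| = |(x − 1) + (-4)| ≥ 4 − 2 = 2.
Hence |(3x + 11)/(x - 5) + 7/2| < 26|x − 1|/(4·2) = (13/4)|x − 1|, which is < ϵ once |x − 1| < (4/13)ϵ.
Take δ = min(2, (4/13)ϵ). Then 0 < |x − 1| < δ forces both bounds, so |(3x + 11)/(x - 5) + 7/2| < ϵ.

δ = min(2, (4/13)ϵ)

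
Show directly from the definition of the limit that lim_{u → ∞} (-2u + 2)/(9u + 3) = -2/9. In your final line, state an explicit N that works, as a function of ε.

N = (8/27)/ε

Let ε > 0. We seek N > 0 such that u > N implies |(-2u + 2)/(9u + 3) + 2/9| < ε.
(-2u + 2)/(9u + 3) + 2/9 = (9(-2u + 2) − (-2)(9u + 3)) / (9(9u + 3)) = 24/(9(9u + 3)).
For u > 0 we have 9u + 3 > 9u, so |(-2u + 2)/(9u + 3) + 2/9| = 24/(9(9u + 3)) < 24/(9·9u) = (8/27)/u.
Thus |(-2u + 2)/(9u + 3) + 2/9| < ε whenever u > (8/27)/ε.
Take N = (8/27)/ε. If u > N then |(-2u + 2)/(9u + 3) + 2/9| < (8/27)/u < ε.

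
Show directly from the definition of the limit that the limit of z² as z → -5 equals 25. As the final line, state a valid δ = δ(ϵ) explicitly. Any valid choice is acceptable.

Fix ϵ > 0. We seek δ > 0 with 0 < |z + 5| < δ ⇒ |z² − 25| < ϵ.
Factor: z² − 25 = (z + 5)(z - 5), so |z² − 25| = |z + 5|·|z - 5|.
Impose δ ≤ 1 so that |z| < 6; then |z - 5| ≤ 11.
Hence |z² − 25| ≤ 11|z + 5|, which is < ϵ once |z + 5| < ϵ/11.
Take δ = min(1, ϵ/11). If 0 < |z + 5| < δ then both bounds hold and |z² − 25| ≤ 11|z + 5| < 11·(ϵ/11) = ϵ.

δ = min(1, ϵ/11)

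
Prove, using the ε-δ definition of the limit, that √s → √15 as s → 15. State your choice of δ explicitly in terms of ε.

Fix ε > 0. We want δ > 0 such that 0 < |s − 15| < δ implies |√s − √15| < ε.
Multiplying by the conjugate, |√s − √15| = |s − 15|/(√s + √15).
Restrict δ ≤ 15 so that |s − 15| < 15 forces s > 0, and then √s + √15 > √15.
Hence |√s − √15| < |s − 15|/√15, which is < ε once |s − 15| < √15·ε.
Take δ = min(15, √15·ε). If 0 < |s − 15| < δ then s > 0 and |√s − √15| < |s − 15|/√15 < ε.

δ = min(15, √15·ε)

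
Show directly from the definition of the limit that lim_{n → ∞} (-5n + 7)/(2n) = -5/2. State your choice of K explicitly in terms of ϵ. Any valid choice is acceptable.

K = (7/2)/ϵ

Suppose ϵ > 0. For n ≥ 1, |(-5n + 7)/(2n) + 5/2| = |14|/(2(2n)) = 14/(2(2n)).
Since 2n ≥ 2n for n ≥ 1, this is ≤ 14/(2·2n) = (7/2)/n.
So |(-5n + 7)/(2n) + 5/2| < ϵ whenever n > (7/2)/ϵ.
Take K = (7/2)/ϵ. If n > K then |(-5n + 7)/(2n) + 5/2| ≤ (7/2)/n < ϵ.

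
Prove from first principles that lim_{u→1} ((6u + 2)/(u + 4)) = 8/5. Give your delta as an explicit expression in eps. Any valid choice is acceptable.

delta = min(5/2, (25/44)eps)

Suppose eps > 0. We want delta > 0 with 0 < |u − 1| < delta ⇒ |(6u + 2)/(u + 4) − (8/5)| < eps.
Combining over a common denominator, (6u + 2)/(u + 4) − (8/5) = [(6u + 2)·5 − 8·(u + 4)] / [5·(u + 4)] = 22(u − 1) / (5(u + 4)).
So |(6u + 2)/(u + 4) − (8/5)| = 22|u − 1| / (5·|u + 4|).
Require delta ≤ 5/2, so |u + 4| ≥ |5| − |u − 1| > 5 − 5/2 = 5/2.
Hence |(6u + 2)/(u + 4) − (8/5)| < 22|u − 1|/(5·(5/2)) = (44/25)|u − 1|, which is < eps once |u − 1| < (25/44)eps.
Take delta = min(5/2, (25/44)eps). Then 0 < |u − 1| < delta forces both bounds, so |(6u + 2)/(u + 4) − (8/5)| < eps.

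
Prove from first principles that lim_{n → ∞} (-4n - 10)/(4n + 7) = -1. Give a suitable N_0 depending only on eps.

Let eps > 0 be given. For n ≥ 1, |(-4n - 10)/(4n + 7) + 1| = |-12|/(4(4n + 7)) = 12/(4(4n + 7)).
Since 4n + 7 ≥ 4n for n ≥ 1, this is ≤ 12/(4·4n) = (3/4)/n.
So |(-4n - 10)/(4n + 7) + 1| < eps whenever n > (3/4)/eps.
Take N_0 = (3/4)/eps. If n > N_0 then |(-4n - 10)/(4n + 7) + 1| ≤ (3/4)/n < eps.

N_0 = (3/4)/eps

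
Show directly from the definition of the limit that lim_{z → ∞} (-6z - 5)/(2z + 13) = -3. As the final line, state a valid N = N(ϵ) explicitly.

N = 17/ϵ

Let ϵ > 0. We seek N > 0 such that z > N implies |(-6z - 5)/(2z + 13) + 3| < ϵ.
(-6z - 5)/(2z + 13) + 3 = (2(-6z - 5) − (-6)(2z + 13)) / (2(2z + 13)) = 68/(2(2z + 13)).
For z > 0 we have 2z + 13 > 2z, so |(-6z - 5)/(2z + 13) + 3| = 68/(2(2z + 13)) < 68/(2·2z) = 17/z.
Thus |(-6z - 5)/(2z + 13) + 3| < ϵ whenever z > 17/ϵ.
Take N = 17/ϵ. If z > N then |(-6z - 5)/(2z + 13) + 3| < 17/z < ϵ.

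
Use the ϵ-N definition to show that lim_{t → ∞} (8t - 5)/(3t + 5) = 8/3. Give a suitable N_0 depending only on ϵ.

N_0 = (55/9)/ϵ

Let ϵ > 0 be given. We seek N_0 > 0 such that t > N_0 implies |(8t - 5)/(3t + 5) − (8/3)| < ϵ.
(8t - 5)/(3t + 5) − (8/3) = (3(8t - 5) − 8(3t + 5)) / (3(3t + 5)) = -55/(3(3t + 5)).
For t > 0 we have 3t + 5 > 3t, so |(8t - 5)/(3t + 5) − (8/3)| = 55/(3(3t + 5)) < 55/(3·3t) = (55/9)/t.
Thus |(8t - 5)/(3t + 5) − (8/3)| < ϵ whenever t > (55/9)/ϵ.
Take N_0 = (55/9)/ϵ. If t > N_0 then |(8t - 5)/(3t + 5) − (8/3)| < (55/9)/t < ϵ.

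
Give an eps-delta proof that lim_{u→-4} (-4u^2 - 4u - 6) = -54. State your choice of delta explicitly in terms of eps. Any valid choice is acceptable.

Fix eps > 0. We want delta > 0 such that 0 < |u + 4| < delta implies |(-4u^2 - 4u - 6) + 54| < eps.
(-4u^2 - 4u - 6) + 54 = -4u^2 - 4u + 48 = (u + 4)(-4u + 12).
So |(-4u^2 - 4u - 6) + 54| = |u + 4|·|-4u + 12|.
Require delta ≤ 1. Then |u + 4| < 1 gives |u| < 5, and by the triangle inequality |-4u + 12| ≤ 4·5 + 12 = 32.
Hence |(-4u^2 - 4u - 6) + 54| ≤ 32|u + 4| < eps provided |u + 4| < eps/32.
Take delta = min(1, eps/32). Then 0 < |u + 4| < delta gives both |u + 4| < 1 and |u + 4| < eps/32, so |(-4u^2 - 4u - 6) + 54| < eps.

delta = min(1, eps/32)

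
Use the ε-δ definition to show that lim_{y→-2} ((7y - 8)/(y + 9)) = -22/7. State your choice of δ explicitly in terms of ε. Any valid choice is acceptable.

Fix ε > 0. We want δ > 0 with 0 < |y + 2| < δ ⇒ |(7y - 8)/(y + 9) + 22/7| < ε.
Combining over a common denominator, (7y - 8)/(y + 9) + 22/7 = [(7y - 8)·7 − (-22)·(y + 9)] / [7·(y + 9)] = 71(y + 2) / (7(y + 9)).
So |(7y - 8)/(y + 9) + 22/7| = 71|y + 2| / (7·|y + 9|).
Require δ ≤ 7/2, so |y + 9| ≥ |7| − |y + 2| > 7 − 7/2 = 7/2.
Hence |(7y - 8)/(y + 9) + 22/7| < 71|y + 2|/(7·(7/2)) = (142/49)|y + 2|, which is < ε once |y + 2| < (49/142)ε.
Take δ = min(7/2, (49/142)ε). Then 0 < |y + 2| < δ forces both bounds, so |(7y - 8)/(y + 9) + 22/7| < ε.

δ = min(7/2, (49/142)ε)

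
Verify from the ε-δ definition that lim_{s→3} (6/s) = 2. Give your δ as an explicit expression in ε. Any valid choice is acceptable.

δ = min(3/2, (3/4)ε)

Suppose ε > 0. We seek δ > 0 such that 0 < |s − 3| < δ implies |6/s − 2| < ε.
|6/s − 2| = 6·|3 − s|/(3·|s|) = 6|s − 3|/(3|s|).
Restrict δ ≤ 3/2. Then |s − 3| < 3/2 gives |s| > 3/2, so 3|s| > 9/2.
Then |6/s − 2| < 6|s − 3|/(9/2), which is < ε when |s − 3| < (3/4)ε.
Take δ = min(3/2, (3/4)ε). Then 0 < |s − 3| < δ gives both |s − 3| < 3/2 and |s − 3| < (3/4)ε, so |6/s − 2| < ε.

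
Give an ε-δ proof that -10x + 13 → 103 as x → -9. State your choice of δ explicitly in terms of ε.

Fix ε > 0. We need δ > 0 so that 0 < |x + 9| < δ implies |(-10x + 13) − 103| < ε.
Since (-10x + 13) − 103 = -10(x + 9), we have |(-10x + 13) − 103| = 10|x + 9|.
So 10|x + 9| < ε exactly when |x + 9| < ε/10.
Take δ = ε/10. If 0 < |x + 9| < δ then |(-10x + 13) − 103| = 10|x + 9| < 10·(ε/10) = ε.

δ = ε/10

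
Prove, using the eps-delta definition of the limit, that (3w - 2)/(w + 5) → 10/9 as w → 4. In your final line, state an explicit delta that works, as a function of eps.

Fix eps > 0. We want delta > 0 with 0 < |w − 4| < delta ⇒ |(3w - 2)/(w + 5) − (10/9)| < eps.
Combining over a common denominator, (3w - 2)/(w + 5) − (10/9) = [(3w - 2)·9 − 10·(w + 5)] / [9·(w + 5)] = 17(w − 4) / (9(w + 5)).
So |(3w - 2)/(w + 5) − (10/9)| = 17|w − 4| / (9·|w + 5|).
Require delta ≤ 9/2, so |w + 5| ≥ |9| − |w − 4| > 9 − 9/2 = 9/2.
Hence |(3w - 2)/(w + 5) − (10/9)| < 17|w − 4|/(9·(9/2)) = (34/81)|w − 4|, which is < eps once |w − 4| < (81/34)eps.
Take delta = min(9/2, (81/34)eps). Then 0 < |w − 4| < delta forces both bounds, so |(3w - 2)/(w + 5) − (10/9)| < eps.

delta = min(9/2, (81/34)eps)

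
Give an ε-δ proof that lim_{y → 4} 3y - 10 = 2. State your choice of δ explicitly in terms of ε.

δ = ε/3

Suppose ε > 0. We need δ > 0 so that 0 < |y − 4| < δ implies |(3y - 10) − 2| < ε.
Since (3y - 10) − 2 = 3(y − 4), we have |(3y - 10) − 2| = 3|y − 4|.
So 3|y − 4| < ε exactly when |y − 4| < ε/3.
Choosing δ = ε/3 gives |(3y - 10) − 2| = 3|y − 4| < ε whenever |y − 4| < δ.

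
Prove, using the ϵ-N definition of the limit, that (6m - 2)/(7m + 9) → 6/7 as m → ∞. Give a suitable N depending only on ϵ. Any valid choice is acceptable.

Let ϵ > 0 be given. For m ≥ 1, |(6m - 2)/(7m + 9) − (6/7)| = |-68|/(7(7m + 9)) = 68/(7(7m + 9)).
Since 7m + 9 ≥ 7m for m ≥ 1, this is ≤ 68/(7·7m) = (68/49)/m.
So |(6m - 2)/(7m + 9) − (6/7)| < ϵ whenever m > (68/49)/ϵ.
Take N = (68/49)/ϵ. If m > N then |(6m - 2)/(7m + 9) − (6/7)| ≤ (68/49)/m < ϵ.

N = (68/49)/ϵ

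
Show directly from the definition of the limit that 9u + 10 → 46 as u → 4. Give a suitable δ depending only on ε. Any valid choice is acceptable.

Fix ε > 0. We need δ > 0 so that 0 < |u − 4| < δ implies |(9u + 10) − 46| < ε.
|(9u + 10) − 46| = |9u - 36| = 9|u − 4|.
So 9|u − 4| < ε exactly when |u − 4| < ε/9.
Take δ = ε/9. If 0 < |u − 4| < δ then |(9u + 10) − 46| = 9|u − 4| < 9·(ε/9) = ε.

δ = ε/9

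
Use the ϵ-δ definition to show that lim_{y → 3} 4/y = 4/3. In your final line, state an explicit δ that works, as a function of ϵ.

Let ϵ > 0 be given. We seek δ > 0 such that 0 < |y − 3| < δ implies |4/y − (4/3)| < ϵ.
|4/y − (4/3)| = 4·|3 − y|/(3·|y|) = 4|y − 3|/(3|y|).
Restrict δ ≤ 3/2. Then |y − 3| < 3/2 gives |y| > 3/2, so 3|y| > 9/2.
Then |4/y − (4/3)| < 4|y − 3|/(9/2), which is < ϵ when |y − 3| < (9/8)ϵ.
Take δ = min(3/2, (9/8)ϵ). Then 0 < |y − 3| < δ gives both |y − 3| < 3/2 and |y − 3| < (9/8)ϵ, so |4/y − (4/3)| < ϵ.

δ = min(3/2, (9/8)ϵ)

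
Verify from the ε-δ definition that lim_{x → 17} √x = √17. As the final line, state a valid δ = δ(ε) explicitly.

δ = min(17, √17·ε)

Let ε > 0 be given. We want δ > 0 such that 0 < |x − 17| < δ implies |√x − √17| < ε.
Rationalise: √x − √17 = (x − 17)/(√x + √17), so |√x − √17| = |x − 17|/(√x + √17).
Restrict δ ≤ 17 so that |x − 17| < 17 forces x > 0, and then √x + √17 > √17.
Hence |√x − √17| < |x − 17|/√17, which is < ε once |x − 17| < √17·ε.
Take δ = min(17, √17·ε). If 0 < |x − 17| < δ then x > 0 and |√x − √17| < |x − 17|/√17 < ε.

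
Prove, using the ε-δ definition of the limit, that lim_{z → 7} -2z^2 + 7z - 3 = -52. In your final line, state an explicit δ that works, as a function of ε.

Fix ε > 0. We want δ > 0 such that 0 < |z − 7| < δ implies |(-2z^2 + 7z - 3) + 52| < ε.
(-2z^2 + 7z - 3) + 52 = -2z^2 + 7z + 49 = (z − 7)(-2z - 7).
So |(-2z^2 + 7z - 3) + 52| = |z − 7|·|-2z - 7|.
Assume first that |z − 7| < 2, so |z| < 9. Then |-2z - 7| ≤ 2·9 + 7 = 25.
Hence |(-2z^2 + 7z - 3) + 52| ≤ 25|z − 7| < ε provided |z − 7| < ε/25.
Take δ = min(2, ε/25). Then 0 < |z − 7| < δ gives both |z − 7| < 2 and |z − 7| < ε/25, so |(-2z^2 + 7z - 3) + 52| < ε.

δ = min(2, ε/25)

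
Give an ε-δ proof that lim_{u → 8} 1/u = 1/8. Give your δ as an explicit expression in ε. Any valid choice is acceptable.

δ = min(4, 32ε)

Let ε > 0. We seek δ > 0 such that 0 < |u − 8| < δ implies |1/u − (1/8)| < ε.
|1/u − (1/8)| = |8 − u|/(8·|u|) = |u − 8|/(8|u|).
Restrict δ ≤ 4. Then |u − 8| < 4 gives |u| > 4, so 8|u| > 32.
Then |1/u − (1/8)| < |u − 8|/32, which is < ε when |u − 8| < 32ε.
Take δ = min(4, 32ε). Then 0 < |u − 8| < δ gives both |u − 8| < 4 and |u − 8| < 32ε, so |1/u − (1/8)| < ε.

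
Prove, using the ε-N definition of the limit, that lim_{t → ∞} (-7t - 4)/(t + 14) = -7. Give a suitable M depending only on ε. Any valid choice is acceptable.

M = 94/ε

Let ε > 0. We seek M > 0 such that t > M implies |(-7t - 4)/(t + 14) + 7| < ε.
(-7t - 4)/(t + 14) + 7 = ((-7t - 4) − (-7)(t + 14)) / ((t + 14)) = 94/((t + 14)).
For t > 0 we have t + 14 > t, so |(-7t - 4)/(t + 14) + 7| = 94/((t + 14)) < 94/(t) = 94/t.
Thus |(-7t - 4)/(t + 14) + 7| < ε whenever t > 94/ε.
Take M = 94/ε. If t > M then |(-7t - 4)/(t + 14) + 7| < 94/t < ε.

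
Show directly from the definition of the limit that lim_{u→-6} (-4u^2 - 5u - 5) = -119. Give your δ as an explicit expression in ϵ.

Let ϵ > 0 be given. We want δ > 0 such that 0 < |u + 6| < δ implies |(-4u^2 - 5u - 5) + 119| < ϵ.
(-4u^2 - 5u - 5) + 119 = -4u^2 - 5u + 114 = (u + 6)(-4u + 19).
So |(-4u^2 - 5u - 5) + 119| = |u + 6|·|-4u + 19|.
Assume first that |u + 6| < 1, so |u| < 7. Then |-4u + 19| ≤ 4·7 + 19 = 47.
Hence |(-4u^2 - 5u - 5) + 119| ≤ 47|u + 6| < ϵ provided |u + 6| < ϵ/47.
Take δ = min(1, ϵ/47). Then 0 < |u + 6| < δ gives both |u + 6| < 1 and |u + 6| < ϵ/47, so |(-4u^2 - 5u - 5) + 119| < ϵ.

δ = min(1, ϵ/47)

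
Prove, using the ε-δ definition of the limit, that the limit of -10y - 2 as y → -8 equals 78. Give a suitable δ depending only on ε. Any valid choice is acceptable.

Let ε > 0. We need δ > 0 so that 0 < |y + 8| < δ implies |(-10y - 2) − 78| < ε.
|(-10y - 2) − 78| = |-10y - 80| = 10|y + 8|.
So 10|y + 8| < ε exactly when |y + 8| < ε/10.
Choosing δ = ε/10 gives |(-10y - 2) − 78| = 10|y + 8| < ε whenever |y + 8| < δ.

δ = ε/10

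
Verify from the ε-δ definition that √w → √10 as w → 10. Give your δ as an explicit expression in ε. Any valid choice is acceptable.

δ = min(10, √10·ε)

Let ε > 0. We want δ > 0 such that 0 < |w − 10| < δ implies |√w − √10| < ε.
Rationalise: √w − √10 = (w − 10)/(√w + √10), so |√w − √10| = |w − 10|/(√w + √10).
Restrict δ ≤ 10 so that |w − 10| < 10 forces w > 0, and then √w + √10 > √10.
Hence |√w − √10| < |w − 10|/√10, which is < ε once |w − 10| < √10·ε.
Take δ = min(10, √10·ε). If 0 < |w − 10| < δ then w > 0 and |√w − √10| < |w − 10|/√10 < ε.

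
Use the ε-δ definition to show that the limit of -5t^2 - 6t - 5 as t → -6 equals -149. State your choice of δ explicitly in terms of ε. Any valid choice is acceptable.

δ = min(2, ε/64)

Fix ε > 0. We want δ > 0 such that 0 < |t + 6| < δ implies |(-5t^2 - 6t - 5) + 149| < ε.
(-5t^2 - 6t - 5) + 149 = -5t^2 - 6t + 144 = (t + 6)(-5t + 24).
So |(-5t^2 - 6t - 5) + 149| = |t + 6|·|-5t + 24|.
Require δ ≤ 2. Then |t + 6| < 2 gives |t| < 8, and by the triangle inequality |-5t + 24| ≤ 5·8 + 24 = 64.
Hence |(-5t^2 - 6t - 5) + 149| ≤ 64|t + 6| < ε provided |t + 6| < ε/64.
Take δ = min(2, ε/64). Then 0 < |t + 6| < δ gives both |t + 6| < 2 and |t + 6| < ε/64, so |(-5t^2 - 6t - 5) + 149| < ε.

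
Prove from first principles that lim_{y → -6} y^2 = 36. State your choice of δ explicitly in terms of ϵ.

Fix ϵ > 0. We seek δ > 0 with 0 < |y + 6| < δ ⇒ |y^2 − 36| < ϵ.
Factor: y^2 − 36 = (y + 6)(y - 6), so |y^2 − 36| = |y + 6|·|y - 6|.
Impose δ ≤ 1 so that |y| < 7; then |y - 6| ≤ 13.
Hence |y^2 − 36| ≤ 13|y + 6|, which is < ϵ once |y + 6| < ϵ/13.
Take δ = min(1, ϵ/13). If 0 < |y + 6| < δ then both bounds hold and |y^2 − 36| ≤ 13|y + 6| < 13·(ϵ/13) = ϵ.

δ = min(1, ϵ/13)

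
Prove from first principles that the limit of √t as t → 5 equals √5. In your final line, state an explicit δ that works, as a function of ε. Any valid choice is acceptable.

Let ε > 0 be given. We want δ > 0 such that 0 < |t − 5| < δ implies |√t − √5| < ε.
Rationalise: √t − √5 = (t − 5)/(√t + √5), so |√t − √5| = |t − 5|/(√t + √5).
Restrict δ ≤ 5 so that |t − 5| < 5 forces t > 0, and then √t + √5 > √5.
Hence |√t − √5| < |t − 5|/√5, which is < ε once |t − 5| < √5·ε.
Take δ = min(5, √5·ε). If 0 < |t − 5| < δ then t > 0 and |√t − √5| < |t − 5|/√5 < ε.

δ = min(5, √5·ε)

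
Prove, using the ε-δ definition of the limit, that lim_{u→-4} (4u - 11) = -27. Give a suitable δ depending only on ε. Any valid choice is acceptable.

Fix ε > 0. We need δ > 0 so that 0 < |u + 4| < δ implies |(4u - 11) + 27| < ε.
|(4u - 11) + 27| = |4u + 16| = 4|u + 4|.
So 4|u + 4| < ε exactly when |u + 4| < ε/4.
Choosing δ = ε/4 gives |(4u - 11) + 27| = 4|u + 4| < ε whenever |u + 4| < δ.

δ = ε/4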